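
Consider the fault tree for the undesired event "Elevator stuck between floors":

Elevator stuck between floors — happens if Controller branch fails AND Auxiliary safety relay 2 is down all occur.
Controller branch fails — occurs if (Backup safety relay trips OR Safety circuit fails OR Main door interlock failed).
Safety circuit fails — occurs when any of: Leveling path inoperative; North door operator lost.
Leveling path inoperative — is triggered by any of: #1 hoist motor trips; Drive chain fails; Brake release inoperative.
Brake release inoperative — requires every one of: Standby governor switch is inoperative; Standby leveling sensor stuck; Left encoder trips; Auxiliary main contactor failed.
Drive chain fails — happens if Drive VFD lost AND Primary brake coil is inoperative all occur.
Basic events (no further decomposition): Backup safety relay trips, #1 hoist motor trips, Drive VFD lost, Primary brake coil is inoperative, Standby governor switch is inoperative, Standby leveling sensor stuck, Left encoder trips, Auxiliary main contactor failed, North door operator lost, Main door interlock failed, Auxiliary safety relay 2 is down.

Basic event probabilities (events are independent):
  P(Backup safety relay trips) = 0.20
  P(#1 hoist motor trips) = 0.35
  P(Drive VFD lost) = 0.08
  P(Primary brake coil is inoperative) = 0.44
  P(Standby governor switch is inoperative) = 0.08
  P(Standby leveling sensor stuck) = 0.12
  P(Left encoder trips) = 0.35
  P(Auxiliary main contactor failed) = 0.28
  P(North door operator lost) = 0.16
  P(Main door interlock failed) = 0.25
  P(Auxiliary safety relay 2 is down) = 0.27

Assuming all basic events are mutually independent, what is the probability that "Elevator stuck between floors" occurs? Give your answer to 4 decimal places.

0.1847

P(Drive chain fails) [AND] = 0.08 × 0.44 = 0.035200
P(Brake release inoperative) [AND] = 0.08 × 0.12 × 0.35 × 0.28 = 0.000941
P(Leveling path inoperative) [OR] = 1 − (1−0.35) × (1−0.035200) × (1−0.000941) = 0.373470
P(Safety circuit fails) [OR] = 1 − (1−0.373470) × (1−0.16) = 0.473715
P(Controller branch fails) [OR] = 1 − (1−0.20) × (1−0.473715) × (1−0.25) = 0.684229
P(Elevator stuck between floors) [AND] = 0.684229 × 0.27 = 0.184742
Rounded to 4 decimal places: P(Elevator stuck between floors) ≈ 0.1847.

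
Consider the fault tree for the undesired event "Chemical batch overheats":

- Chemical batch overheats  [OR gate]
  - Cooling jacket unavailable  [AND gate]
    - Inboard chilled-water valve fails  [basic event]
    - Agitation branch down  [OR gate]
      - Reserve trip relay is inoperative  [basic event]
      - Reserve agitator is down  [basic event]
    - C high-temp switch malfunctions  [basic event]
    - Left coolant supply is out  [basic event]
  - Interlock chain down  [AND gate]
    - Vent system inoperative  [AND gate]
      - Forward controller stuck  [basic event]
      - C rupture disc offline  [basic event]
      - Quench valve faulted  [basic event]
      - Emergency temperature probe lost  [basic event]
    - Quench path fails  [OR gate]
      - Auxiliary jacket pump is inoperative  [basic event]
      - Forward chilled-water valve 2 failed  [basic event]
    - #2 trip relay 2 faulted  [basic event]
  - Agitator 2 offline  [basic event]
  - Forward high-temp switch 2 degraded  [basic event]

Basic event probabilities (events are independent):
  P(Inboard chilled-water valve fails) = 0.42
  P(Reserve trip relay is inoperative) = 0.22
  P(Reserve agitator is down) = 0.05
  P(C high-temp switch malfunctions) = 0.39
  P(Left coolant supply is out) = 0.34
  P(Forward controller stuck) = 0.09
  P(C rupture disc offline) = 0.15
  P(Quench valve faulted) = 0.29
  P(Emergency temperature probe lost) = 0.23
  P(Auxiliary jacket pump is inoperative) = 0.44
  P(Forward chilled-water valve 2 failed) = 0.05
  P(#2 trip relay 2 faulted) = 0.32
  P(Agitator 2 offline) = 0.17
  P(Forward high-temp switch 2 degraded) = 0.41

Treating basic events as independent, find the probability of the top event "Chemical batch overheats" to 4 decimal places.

0.5174

P(Agitation branch down) [OR] = 1 − (1−0.22) × (1−0.05) = 0.259000
P(Cooling jacket unavailable) [AND] = 0.42 × 0.259000 × 0.39 × 0.34 = 0.014424
P(Vent system inoperative) [AND] = 0.09 × 0.15 × 0.29 × 0.23 = 0.000900
P(Quench path fails) [OR] = 1 − (1−0.44) × (1−0.05) = 0.468000
P(Interlock chain down) [AND] = 0.000900 × 0.468000 × 0.32 = 0.000135
P(Chemical batch overheats) [OR] = 1 − (1−0.014424) × (1−0.000135) × (1−0.17) × (1−0.41) = 0.517429
Rounded to 4 decimal places: P(Chemical batch overheats) ≈ 0.5174.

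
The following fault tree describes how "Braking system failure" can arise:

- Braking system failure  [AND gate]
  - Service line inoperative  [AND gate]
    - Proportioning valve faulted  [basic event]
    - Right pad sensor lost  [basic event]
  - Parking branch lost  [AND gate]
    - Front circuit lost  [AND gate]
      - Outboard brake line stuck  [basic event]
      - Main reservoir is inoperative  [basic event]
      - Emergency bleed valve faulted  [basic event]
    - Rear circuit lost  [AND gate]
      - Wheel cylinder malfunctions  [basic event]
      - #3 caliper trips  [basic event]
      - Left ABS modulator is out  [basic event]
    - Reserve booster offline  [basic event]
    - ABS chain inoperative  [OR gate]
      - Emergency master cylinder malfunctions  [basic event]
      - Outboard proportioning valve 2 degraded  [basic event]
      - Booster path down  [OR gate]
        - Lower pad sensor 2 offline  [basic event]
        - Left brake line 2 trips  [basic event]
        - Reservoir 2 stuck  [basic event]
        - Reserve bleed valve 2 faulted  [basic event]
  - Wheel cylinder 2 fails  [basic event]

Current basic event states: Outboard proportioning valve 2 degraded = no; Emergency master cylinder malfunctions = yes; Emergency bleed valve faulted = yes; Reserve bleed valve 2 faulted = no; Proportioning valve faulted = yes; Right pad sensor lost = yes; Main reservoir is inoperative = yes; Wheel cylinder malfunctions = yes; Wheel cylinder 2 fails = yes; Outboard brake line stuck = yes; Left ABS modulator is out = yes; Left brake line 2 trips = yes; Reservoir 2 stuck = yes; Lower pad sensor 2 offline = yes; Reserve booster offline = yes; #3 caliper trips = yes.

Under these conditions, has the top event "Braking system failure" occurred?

Service line inoperative [AND]: Proportioning valve faulted=occurs, Right pad sensor lost=occurs → all inputs occur → occurs.
Front circuit lost [AND]: Outboard brake line stuck=occurs, Main reservoir is inoperative=occurs, Emergency bleed valve faulted=occurs → all inputs occur → occurs.
Rear circuit lost [AND]: Wheel cylinder malfunctions=occurs, #3 caliper trips=occurs, Left ABS modulator is out=occurs → all inputs occur → occurs.
Booster path down [OR]: Lower pad sensor 2 offline=occurs, Left brake line 2 trips=occurs, Reservoir 2 stuck=occurs, Reserve bleed valve 2 faulted=not → at least one input occurs → occurs.
ABS chain inoperative [OR]: Emergency master cylinder malfunctions=occurs, Outboard proportioning valve 2 degraded=not, Booster path down=occurs → at least one input occurs → occurs.
Parking branch lost [AND]: Front circuit lost=occurs, Rear circuit lost=occurs, Reserve booster offline=occurs, ABS chain inoperative=occurs → all inputs occur → occurs.
Braking system failure [AND]: Service line inoperative=occurs, Parking branch lost=occurs, Wheel cylinder 2 fails=occurs → all inputs occur → occurs.

Yes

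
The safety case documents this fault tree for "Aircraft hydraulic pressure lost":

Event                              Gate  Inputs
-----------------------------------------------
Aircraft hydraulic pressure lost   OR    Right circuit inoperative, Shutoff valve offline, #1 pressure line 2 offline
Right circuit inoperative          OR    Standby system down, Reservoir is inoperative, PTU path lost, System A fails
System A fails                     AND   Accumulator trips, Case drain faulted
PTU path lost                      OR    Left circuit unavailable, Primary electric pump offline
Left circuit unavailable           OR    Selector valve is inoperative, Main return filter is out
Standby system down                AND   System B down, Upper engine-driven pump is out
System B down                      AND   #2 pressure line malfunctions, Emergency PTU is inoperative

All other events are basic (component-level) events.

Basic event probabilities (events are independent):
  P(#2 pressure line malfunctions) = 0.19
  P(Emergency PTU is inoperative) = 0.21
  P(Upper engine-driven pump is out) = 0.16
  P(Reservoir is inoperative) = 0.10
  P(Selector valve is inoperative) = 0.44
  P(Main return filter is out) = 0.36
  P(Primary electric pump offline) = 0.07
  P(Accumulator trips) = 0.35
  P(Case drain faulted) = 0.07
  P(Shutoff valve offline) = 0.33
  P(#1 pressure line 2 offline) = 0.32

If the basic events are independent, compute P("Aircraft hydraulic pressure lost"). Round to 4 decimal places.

P(System B down) [AND] = 0.19 × 0.21 = 0.039900
P(Standby system down) [AND] = 0.039900 × 0.16 = 0.006384
P(Left circuit unavailable) [OR] = 1 − (1−0.44) × (1−0.36) = 0.641600
P(PTU path lost) [OR] = 1 − (1−0.641600) × (1−0.07) = 0.666688
P(System A fails) [AND] = 0.35 × 0.07 = 0.024500
P(Right circuit inoperative) [OR] = 1 − (1−0.006384) × (1−0.10) × (1−0.666688) × (1−0.024500) = 0.709237
P(Aircraft hydraulic pressure lost) [OR] = 1 − (1−0.709237) × (1−0.33) × (1−0.32) = 0.867528
Rounded to 4 decimal places: P(Aircraft hydraulic pressure lost) ≈ 0.8675.

0.8675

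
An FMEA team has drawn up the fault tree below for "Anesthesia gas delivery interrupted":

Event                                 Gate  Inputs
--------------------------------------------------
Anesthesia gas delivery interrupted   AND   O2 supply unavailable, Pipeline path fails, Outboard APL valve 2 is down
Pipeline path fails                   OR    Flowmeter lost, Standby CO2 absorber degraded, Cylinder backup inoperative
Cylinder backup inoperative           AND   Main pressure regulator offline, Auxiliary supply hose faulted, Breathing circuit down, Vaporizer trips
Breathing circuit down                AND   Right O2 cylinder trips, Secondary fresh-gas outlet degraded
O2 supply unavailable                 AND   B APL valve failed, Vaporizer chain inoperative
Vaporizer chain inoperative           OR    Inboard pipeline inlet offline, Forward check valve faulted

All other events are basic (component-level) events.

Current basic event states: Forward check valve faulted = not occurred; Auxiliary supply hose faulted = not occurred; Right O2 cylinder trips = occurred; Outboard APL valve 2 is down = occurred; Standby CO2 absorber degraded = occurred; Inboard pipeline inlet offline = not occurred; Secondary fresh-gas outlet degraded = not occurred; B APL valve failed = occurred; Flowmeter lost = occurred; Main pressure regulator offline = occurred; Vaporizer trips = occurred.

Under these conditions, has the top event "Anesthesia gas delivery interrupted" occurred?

No

Vaporizer chain inoperative [OR]: Inboard pipeline inlet offline=not, Forward check valve faulted=not → no input occurs → does not occur.
O2 supply unavailable [AND]: B APL valve failed=occurs, Vaporizer chain inoperative=not → not all inputs occur → does not occur.
Breathing circuit down [AND]: Right O2 cylinder trips=occurs, Secondary fresh-gas outlet degraded=not → not all inputs occur → does not occur.
Cylinder backup inoperative [AND]: Main pressure regulator offline=occurs, Auxiliary supply hose faulted=not, Breathing circuit down=not, Vaporizer trips=occurs → not all inputs occur → does not occur.
Pipeline path fails [OR]: Flowmeter lost=occurs, Standby CO2 absorber degraded=occurs, Cylinder backup inoperative=not → at least one input occurs → occurs.
Anesthesia gas delivery interrupted [AND]: O2 supply unavailable=not, Pipeline path fails=occurs, Outboard APL valve 2 is down=occurs → not all inputs occur → does not occur.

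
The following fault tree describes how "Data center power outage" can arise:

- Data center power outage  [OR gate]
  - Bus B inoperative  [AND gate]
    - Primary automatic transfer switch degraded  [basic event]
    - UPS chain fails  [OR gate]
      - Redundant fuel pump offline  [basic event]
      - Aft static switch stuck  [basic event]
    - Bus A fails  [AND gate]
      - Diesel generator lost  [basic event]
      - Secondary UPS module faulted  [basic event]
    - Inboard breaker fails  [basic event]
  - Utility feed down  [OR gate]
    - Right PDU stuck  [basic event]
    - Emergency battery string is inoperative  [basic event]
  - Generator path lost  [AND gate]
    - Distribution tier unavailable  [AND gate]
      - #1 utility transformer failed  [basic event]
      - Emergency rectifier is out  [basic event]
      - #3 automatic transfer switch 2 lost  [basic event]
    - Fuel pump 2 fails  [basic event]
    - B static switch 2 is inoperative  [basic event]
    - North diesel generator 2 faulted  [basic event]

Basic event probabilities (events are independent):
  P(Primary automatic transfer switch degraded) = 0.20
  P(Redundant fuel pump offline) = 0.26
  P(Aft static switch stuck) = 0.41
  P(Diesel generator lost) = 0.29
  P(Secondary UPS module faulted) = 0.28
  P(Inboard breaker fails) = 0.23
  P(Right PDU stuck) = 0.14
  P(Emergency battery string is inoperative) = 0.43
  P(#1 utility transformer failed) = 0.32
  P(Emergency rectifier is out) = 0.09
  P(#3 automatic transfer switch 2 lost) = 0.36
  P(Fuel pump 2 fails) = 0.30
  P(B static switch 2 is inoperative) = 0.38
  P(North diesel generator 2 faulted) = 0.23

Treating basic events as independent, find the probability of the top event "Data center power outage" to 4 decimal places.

P(UPS chain fails) [OR] = 1 − (1−0.26) × (1−0.41) = 0.563400
P(Bus A fails) [AND] = 0.29 × 0.28 = 0.081200
P(Bus B inoperative) [AND] = 0.20 × 0.563400 × 0.081200 × 0.23 = 0.002104
P(Utility feed down) [OR] = 1 − (1−0.14) × (1−0.43) = 0.509800
P(Distribution tier unavailable) [AND] = 0.32 × 0.09 × 0.36 = 0.010368
P(Generator path lost) [AND] = 0.010368 × 0.30 × 0.38 × 0.23 = 0.000272
P(Data center power outage) [OR] = 1 − (1−0.002104) × (1−0.509800) × (1−0.000272) = 0.510964
Rounded to 4 decimal places: P(Data center power outage) ≈ 0.5110.

0.5110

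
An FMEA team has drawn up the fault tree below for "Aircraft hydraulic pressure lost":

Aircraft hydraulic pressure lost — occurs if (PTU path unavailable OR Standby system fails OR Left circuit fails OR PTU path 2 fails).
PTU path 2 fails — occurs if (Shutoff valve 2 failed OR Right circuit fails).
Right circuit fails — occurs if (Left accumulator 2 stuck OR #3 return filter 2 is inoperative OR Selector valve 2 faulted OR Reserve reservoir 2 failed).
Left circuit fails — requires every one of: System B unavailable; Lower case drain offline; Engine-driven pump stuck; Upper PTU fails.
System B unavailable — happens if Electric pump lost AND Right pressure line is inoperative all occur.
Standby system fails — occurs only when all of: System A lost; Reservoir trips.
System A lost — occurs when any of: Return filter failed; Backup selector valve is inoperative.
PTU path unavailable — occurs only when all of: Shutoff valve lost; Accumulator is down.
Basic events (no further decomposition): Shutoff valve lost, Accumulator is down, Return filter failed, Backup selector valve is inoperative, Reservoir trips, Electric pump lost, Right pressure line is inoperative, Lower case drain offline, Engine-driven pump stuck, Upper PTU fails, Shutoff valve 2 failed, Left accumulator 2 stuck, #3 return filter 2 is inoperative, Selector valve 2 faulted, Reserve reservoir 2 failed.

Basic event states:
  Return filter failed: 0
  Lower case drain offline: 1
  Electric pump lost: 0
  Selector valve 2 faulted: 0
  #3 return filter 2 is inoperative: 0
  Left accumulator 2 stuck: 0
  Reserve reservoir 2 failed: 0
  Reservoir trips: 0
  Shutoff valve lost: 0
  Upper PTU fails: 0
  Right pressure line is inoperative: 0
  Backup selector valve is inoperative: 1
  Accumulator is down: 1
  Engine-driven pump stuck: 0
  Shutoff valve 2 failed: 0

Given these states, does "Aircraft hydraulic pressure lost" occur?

PTU path unavailable [AND]: Shutoff valve lost=not, Accumulator is down=occurs → not all inputs occur → does not occur.
System A lost [OR]: Return filter failed=not, Backup selector valve is inoperative=occurs → at least one input occurs → occurs.
Standby system fails [AND]: System A lost=occurs, Reservoir trips=not → not all inputs occur → does not occur.
System B unavailable [AND]: Electric pump lost=not, Right pressure line is inoperative=not → not all inputs occur → does not occur.
Left circuit fails [AND]: System B unavailable=not, Lower case drain offline=occurs, Engine-driven pump stuck=not, Upper PTU fails=not → not all inputs occur → does not occur.
Right circuit fails [OR]: Left accumulator 2 stuck=not, #3 return filter 2 is inoperative=not, Selector valve 2 faulted=not, Reserve reservoir 2 failed=not → no input occurs → does not occur.
PTU path 2 fails [OR]: Shutoff valve 2 failed=not, Right circuit fails=not → no input occurs → does not occur.
Aircraft hydraulic pressure lost [OR]: PTU path unavailable=not, Standby system fails=not, Left circuit fails=not, PTU path 2 fails=not → no input occurs → does not occur.

No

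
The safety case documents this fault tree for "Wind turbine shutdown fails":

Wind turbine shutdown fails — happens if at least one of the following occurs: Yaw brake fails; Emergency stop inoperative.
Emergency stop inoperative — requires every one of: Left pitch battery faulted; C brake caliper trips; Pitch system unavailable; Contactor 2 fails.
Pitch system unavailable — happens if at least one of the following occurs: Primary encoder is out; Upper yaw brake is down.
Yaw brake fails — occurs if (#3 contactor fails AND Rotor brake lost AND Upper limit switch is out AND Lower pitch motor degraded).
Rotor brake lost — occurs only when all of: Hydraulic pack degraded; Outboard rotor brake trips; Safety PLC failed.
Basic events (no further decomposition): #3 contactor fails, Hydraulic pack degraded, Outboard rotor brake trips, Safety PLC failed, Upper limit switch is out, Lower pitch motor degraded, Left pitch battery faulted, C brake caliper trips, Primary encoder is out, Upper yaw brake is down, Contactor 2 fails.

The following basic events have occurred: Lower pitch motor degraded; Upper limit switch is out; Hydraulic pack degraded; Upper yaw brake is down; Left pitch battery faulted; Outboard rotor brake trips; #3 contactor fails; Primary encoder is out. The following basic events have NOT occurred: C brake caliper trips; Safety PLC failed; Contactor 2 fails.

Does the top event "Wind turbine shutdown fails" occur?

Rotor brake lost [AND]: Hydraulic pack degraded=occurs, Outboard rotor brake trips=occurs, Safety PLC failed=not → not all inputs occur → does not occur.
Yaw brake fails [AND]: #3 contactor fails=occurs, Rotor brake lost=not, Upper limit switch is out=occurs, Lower pitch motor degraded=occurs → not all inputs occur → does not occur.
Pitch system unavailable [OR]: Primary encoder is out=occurs, Upper yaw brake is down=occurs → at least one input occurs → occurs.
Emergency stop inoperative [AND]: Left pitch battery faulted=occurs, C brake caliper trips=not, Pitch system unavailable=occurs, Contactor 2 fails=not → not all inputs occur → does not occur.
Wind turbine shutdown fails [OR]: Yaw brake fails=not, Emergency stop inoperative=not → no input occurs → does not occur.

No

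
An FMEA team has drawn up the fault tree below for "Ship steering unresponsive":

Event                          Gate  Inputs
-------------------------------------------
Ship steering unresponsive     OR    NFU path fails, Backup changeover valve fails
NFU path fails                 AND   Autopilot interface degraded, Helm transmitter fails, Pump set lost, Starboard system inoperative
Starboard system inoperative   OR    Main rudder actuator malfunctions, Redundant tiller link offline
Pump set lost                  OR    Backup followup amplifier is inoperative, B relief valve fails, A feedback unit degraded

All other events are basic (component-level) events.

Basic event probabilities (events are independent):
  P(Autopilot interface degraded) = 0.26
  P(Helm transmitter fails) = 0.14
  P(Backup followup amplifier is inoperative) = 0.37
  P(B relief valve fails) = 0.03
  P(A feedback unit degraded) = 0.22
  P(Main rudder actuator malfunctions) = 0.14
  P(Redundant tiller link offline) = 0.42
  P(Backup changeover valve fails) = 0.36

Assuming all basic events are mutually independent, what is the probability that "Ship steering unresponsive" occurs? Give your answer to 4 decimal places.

0.3661

P(Pump set lost) [OR] = 1 − (1−0.37) × (1−0.03) × (1−0.22) = 0.523342
P(Starboard system inoperative) [OR] = 1 − (1−0.14) × (1−0.42) = 0.501200
P(NFU path fails) [AND] = 0.26 × 0.14 × 0.523342 × 0.501200 = 0.009548
P(Ship steering unresponsive) [OR] = 1 − (1−0.009548) × (1−0.36) = 0.366111
Rounded to 4 decimal places: P(Ship steering unresponsive) ≈ 0.3661.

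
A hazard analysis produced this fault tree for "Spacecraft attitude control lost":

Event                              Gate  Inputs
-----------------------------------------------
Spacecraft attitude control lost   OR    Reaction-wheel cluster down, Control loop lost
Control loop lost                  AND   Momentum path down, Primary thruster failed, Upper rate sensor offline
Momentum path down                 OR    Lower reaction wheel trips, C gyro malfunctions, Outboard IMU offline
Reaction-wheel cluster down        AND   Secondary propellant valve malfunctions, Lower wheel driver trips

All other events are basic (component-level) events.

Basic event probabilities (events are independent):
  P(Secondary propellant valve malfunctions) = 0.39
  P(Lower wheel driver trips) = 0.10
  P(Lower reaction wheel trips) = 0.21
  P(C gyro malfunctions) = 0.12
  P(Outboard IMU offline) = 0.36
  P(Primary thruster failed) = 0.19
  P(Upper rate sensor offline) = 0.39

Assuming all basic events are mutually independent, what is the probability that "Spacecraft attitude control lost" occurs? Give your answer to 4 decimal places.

P(Reaction-wheel cluster down) [AND] = 0.39 × 0.10 = 0.039000
P(Momentum path down) [OR] = 1 − (1−0.21) × (1−0.12) × (1−0.36) = 0.555072
P(Control loop lost) [AND] = 0.555072 × 0.19 × 0.39 = 0.041131
P(Spacecraft attitude control lost) [OR] = 1 − (1−0.039000) × (1−0.041131) = 0.078527
Rounded to 4 decimal places: P(Spacecraft attitude control lost) ≈ 0.0785.

0.0785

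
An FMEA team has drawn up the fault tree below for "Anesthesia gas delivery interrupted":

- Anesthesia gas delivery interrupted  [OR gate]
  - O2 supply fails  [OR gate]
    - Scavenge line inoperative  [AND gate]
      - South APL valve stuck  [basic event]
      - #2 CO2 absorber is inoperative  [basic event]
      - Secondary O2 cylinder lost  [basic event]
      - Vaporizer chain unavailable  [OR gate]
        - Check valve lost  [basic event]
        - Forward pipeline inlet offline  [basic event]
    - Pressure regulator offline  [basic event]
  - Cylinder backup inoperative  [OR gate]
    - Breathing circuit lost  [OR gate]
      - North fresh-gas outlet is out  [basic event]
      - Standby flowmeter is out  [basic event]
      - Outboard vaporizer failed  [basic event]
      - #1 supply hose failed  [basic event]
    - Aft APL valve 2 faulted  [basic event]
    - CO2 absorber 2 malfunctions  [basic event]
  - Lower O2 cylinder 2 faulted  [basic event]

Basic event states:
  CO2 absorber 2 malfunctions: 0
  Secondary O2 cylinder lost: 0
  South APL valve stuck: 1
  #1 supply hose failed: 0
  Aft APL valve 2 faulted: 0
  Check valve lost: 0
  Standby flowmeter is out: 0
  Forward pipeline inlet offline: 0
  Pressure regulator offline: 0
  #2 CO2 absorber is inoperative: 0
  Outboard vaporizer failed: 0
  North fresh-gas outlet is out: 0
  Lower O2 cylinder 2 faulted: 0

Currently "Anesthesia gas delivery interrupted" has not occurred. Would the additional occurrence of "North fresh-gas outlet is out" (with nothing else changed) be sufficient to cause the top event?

Yes

Counterfactual: set "North fresh-gas outlet is out" to occurred.
Vaporizer chain unavailable [OR]: Check valve lost=not, Forward pipeline inlet offline=not → no input occurs → does not occur.
Scavenge line inoperative [AND]: South APL valve stuck=occurs, #2 CO2 absorber is inoperative=not, Secondary O2 cylinder lost=not, Vaporizer chain unavailable=not → not all inputs occur → does not occur.
O2 supply fails [OR]: Scavenge line inoperative=not, Pressure regulator offline=not → no input occurs → does not occur.
Breathing circuit lost [OR]: North fresh-gas outlet is out=occurs, Standby flowmeter is out=not, Outboard vaporizer failed=not, #1 supply hose failed=not → at least one input occurs → occurs.
Cylinder backup inoperative [OR]: Breathing circuit lost=occurs, Aft APL valve 2 faulted=not, CO2 absorber 2 malfunctions=not → at least one input occurs → occurs.
Anesthesia gas delivery interrupted [OR]: O2 supply fails=not, Cylinder backup inoperative=occurs, Lower O2 cylinder 2 faulted=not → at least one input occurs → occurs.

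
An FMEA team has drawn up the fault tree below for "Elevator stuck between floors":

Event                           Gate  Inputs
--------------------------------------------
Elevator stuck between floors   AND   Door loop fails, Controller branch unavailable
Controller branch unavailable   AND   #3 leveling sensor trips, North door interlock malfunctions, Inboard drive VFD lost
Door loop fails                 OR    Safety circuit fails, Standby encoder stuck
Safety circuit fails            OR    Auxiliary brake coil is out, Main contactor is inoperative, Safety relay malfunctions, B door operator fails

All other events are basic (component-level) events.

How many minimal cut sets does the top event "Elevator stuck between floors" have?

5

Safety circuit fails [OR]: union of children's cut sets → 4 cut set(s).
Door loop fails [OR]: union of children's cut sets → 5 cut set(s).
Controller branch unavailable [AND]: one cut set from each child combined → 1 × 1 × 1 = 1 cut set(s).
Elevator stuck between floors [AND]: one cut set from each child combined → 5 × 1 = 5 cut set(s).
Minimal cut sets: {#3 leveling sensor trips, Auxiliary brake coil is out, Inboard drive VFD lost, North door interlock malfunctions}; {#3 leveling sensor trips, Inboard drive VFD lost, Main contactor is inoperative, North door interlock malfunctions}; {#3 leveling sensor trips, Inboard drive VFD lost, North door interlock malfunctions, Safety relay malfunctions}; {#3 leveling sensor trips, B door operator fails, Inboard drive VFD lost, North door interlock malfunctions}; {#3 leveling sensor trips, Inboard drive VFD lost, North door interlock malfunctions, Standby encoder stuck}.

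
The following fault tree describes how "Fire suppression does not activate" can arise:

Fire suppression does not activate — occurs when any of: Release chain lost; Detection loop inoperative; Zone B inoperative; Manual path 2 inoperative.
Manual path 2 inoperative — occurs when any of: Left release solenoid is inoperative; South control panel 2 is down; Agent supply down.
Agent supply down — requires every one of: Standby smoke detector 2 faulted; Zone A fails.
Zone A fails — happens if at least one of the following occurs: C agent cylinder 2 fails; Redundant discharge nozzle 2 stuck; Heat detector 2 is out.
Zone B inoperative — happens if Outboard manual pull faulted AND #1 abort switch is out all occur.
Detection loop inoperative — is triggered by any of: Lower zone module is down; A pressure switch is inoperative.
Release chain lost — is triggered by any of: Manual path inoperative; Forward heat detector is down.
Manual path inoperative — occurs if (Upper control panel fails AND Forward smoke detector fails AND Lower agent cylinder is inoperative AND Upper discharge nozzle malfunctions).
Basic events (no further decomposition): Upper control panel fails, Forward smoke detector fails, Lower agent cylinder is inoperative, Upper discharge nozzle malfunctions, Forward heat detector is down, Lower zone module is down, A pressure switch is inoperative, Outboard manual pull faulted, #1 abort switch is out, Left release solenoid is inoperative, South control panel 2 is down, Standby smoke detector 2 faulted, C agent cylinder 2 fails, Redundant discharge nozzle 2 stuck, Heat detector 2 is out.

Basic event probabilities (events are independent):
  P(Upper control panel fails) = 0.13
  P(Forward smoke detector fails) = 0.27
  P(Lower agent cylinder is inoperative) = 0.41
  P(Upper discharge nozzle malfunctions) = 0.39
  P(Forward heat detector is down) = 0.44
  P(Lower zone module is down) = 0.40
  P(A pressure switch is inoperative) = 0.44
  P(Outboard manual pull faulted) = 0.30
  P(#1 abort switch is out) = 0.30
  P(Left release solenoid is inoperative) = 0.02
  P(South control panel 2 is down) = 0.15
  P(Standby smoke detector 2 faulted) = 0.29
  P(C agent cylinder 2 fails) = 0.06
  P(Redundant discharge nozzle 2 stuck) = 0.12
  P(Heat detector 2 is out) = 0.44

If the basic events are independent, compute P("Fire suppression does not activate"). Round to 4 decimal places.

0.8802

P(Manual path inoperative) [AND] = 0.13 × 0.27 × 0.41 × 0.39 = 0.005612
P(Release chain lost) [OR] = 1 − (1−0.005612) × (1−0.44) = 0.443143
P(Detection loop inoperative) [OR] = 1 − (1−0.40) × (1−0.44) = 0.664000
P(Zone B inoperative) [AND] = 0.30 × 0.30 = 0.090000
P(Zone A fails) [OR] = 1 − (1−0.06) × (1−0.12) × (1−0.44) = 0.536768
P(Agent supply down) [AND] = 0.29 × 0.536768 = 0.155663
P(Manual path 2 inoperative) [OR] = 1 − (1−0.02) × (1−0.15) × (1−0.155663) = 0.296667
P(Fire suppression does not activate) [OR] = 1 − (1−0.443143) × (1−0.664000) × (1−0.090000) × (1−0.296667) = 0.880247
Rounded to 4 decimal places: P(Fire suppression does not activate) ≈ 0.8802.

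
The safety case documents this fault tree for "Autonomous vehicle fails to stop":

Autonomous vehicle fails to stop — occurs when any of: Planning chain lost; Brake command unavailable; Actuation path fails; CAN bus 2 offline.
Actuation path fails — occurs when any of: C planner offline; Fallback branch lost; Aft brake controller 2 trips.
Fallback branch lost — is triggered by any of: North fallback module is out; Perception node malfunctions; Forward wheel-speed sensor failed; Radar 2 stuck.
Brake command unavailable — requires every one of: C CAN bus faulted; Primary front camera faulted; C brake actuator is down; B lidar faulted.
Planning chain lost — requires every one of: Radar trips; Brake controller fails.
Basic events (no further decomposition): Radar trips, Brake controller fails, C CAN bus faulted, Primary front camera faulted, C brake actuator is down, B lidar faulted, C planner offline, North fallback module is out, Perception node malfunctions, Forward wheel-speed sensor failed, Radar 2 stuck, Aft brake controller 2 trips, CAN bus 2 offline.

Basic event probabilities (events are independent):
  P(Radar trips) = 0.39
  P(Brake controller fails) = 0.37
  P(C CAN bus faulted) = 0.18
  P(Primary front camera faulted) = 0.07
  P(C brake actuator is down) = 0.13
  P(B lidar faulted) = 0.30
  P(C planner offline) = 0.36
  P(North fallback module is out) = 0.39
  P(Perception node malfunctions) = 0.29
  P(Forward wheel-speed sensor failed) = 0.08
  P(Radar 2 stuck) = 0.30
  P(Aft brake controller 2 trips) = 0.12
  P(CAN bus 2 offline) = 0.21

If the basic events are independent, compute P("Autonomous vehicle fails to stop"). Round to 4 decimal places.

P(Planning chain lost) [AND] = 0.39 × 0.37 = 0.144300
P(Brake command unavailable) [AND] = 0.18 × 0.07 × 0.13 × 0.30 = 0.000491
P(Fallback branch lost) [OR] = 1 − (1−0.39) × (1−0.29) × (1−0.08) × (1−0.30) = 0.721084
P(Actuation path fails) [OR] = 1 − (1−0.36) × (1−0.721084) × (1−0.12) = 0.842915
P(Autonomous vehicle fails to stop) [OR] = 1 − (1−0.144300) × (1−0.000491) × (1−0.842915) × (1−0.21) = 0.893862
Rounded to 4 decimal places: P(Autonomous vehicle fails to stop) ≈ 0.8939.

0.8939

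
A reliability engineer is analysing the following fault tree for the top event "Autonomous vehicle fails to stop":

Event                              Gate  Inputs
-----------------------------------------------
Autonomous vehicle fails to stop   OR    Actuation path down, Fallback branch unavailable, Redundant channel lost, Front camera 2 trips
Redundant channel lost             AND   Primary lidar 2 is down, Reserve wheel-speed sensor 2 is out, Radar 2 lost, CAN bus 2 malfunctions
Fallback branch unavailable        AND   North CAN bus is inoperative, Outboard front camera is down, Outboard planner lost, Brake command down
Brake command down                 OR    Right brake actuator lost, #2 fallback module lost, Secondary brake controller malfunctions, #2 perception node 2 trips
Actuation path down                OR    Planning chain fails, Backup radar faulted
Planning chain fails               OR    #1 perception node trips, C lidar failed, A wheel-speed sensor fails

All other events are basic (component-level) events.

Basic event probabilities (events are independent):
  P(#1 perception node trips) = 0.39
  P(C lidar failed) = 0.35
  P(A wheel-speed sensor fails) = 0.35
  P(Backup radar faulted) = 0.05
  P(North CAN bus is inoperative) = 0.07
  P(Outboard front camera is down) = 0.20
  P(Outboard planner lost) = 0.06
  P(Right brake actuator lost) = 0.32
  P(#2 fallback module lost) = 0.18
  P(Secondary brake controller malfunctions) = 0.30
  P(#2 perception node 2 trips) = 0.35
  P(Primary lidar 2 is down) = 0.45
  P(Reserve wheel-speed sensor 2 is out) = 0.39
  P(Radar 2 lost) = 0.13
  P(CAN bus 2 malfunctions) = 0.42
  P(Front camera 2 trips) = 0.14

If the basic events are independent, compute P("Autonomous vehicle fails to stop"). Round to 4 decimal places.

P(Planning chain fails) [OR] = 1 − (1−0.39) × (1−0.35) × (1−0.35) = 0.742275
P(Actuation path down) [OR] = 1 − (1−0.742275) × (1−0.05) = 0.755161
P(Brake command down) [OR] = 1 − (1−0.32) × (1−0.18) × (1−0.30) × (1−0.35) = 0.746292
P(Fallback branch unavailable) [AND] = 0.07 × 0.20 × 0.06 × 0.746292 = 0.000627
P(Redundant channel lost) [AND] = 0.45 × 0.39 × 0.13 × 0.42 = 0.009582
P(Autonomous vehicle fails to stop) [OR] = 1 − (1−0.755161) × (1−0.000627) × (1−0.009582) × (1−0.14) = 0.791587
Rounded to 4 decimal places: P(Autonomous vehicle fails to stop) ≈ 0.7916.

0.7916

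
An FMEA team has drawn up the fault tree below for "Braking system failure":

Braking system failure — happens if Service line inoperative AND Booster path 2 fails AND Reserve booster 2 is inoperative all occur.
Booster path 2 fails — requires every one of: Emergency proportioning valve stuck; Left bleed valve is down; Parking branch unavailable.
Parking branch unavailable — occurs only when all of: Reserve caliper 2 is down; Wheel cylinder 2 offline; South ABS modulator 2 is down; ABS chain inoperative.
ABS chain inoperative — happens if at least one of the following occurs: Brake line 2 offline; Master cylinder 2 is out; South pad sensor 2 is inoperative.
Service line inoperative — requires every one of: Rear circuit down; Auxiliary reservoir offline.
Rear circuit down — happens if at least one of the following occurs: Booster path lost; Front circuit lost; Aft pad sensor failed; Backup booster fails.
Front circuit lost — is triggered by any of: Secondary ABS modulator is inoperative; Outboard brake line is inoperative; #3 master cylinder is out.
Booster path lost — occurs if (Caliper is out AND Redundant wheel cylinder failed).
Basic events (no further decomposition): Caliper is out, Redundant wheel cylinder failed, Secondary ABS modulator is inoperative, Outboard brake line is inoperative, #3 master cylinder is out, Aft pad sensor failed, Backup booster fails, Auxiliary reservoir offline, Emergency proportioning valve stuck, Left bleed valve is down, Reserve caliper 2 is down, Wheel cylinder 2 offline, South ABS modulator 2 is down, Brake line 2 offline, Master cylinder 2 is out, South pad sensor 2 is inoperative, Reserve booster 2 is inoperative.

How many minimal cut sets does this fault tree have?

Booster path lost [AND]: one cut set from each child combined → 1 × 1 = 1 cut set(s).
Front circuit lost [OR]: union of children's cut sets → 3 cut set(s).
Rear circuit down [OR]: union of children's cut sets → 6 cut set(s).
Service line inoperative [AND]: one cut set from each child combined → 6 × 1 = 6 cut set(s).
ABS chain inoperative [OR]: union of children's cut sets → 3 cut set(s).
Parking branch unavailable [AND]: one cut set from each child combined → 1 × 1 × 1 × 3 = 3 cut set(s).
Booster path 2 fails [AND]: one cut set from each child combined → 1 × 1 × 3 = 3 cut set(s).
Braking system failure [AND]: one cut set from each child combined → 6 × 3 × 1 = 18 cut set(s).

18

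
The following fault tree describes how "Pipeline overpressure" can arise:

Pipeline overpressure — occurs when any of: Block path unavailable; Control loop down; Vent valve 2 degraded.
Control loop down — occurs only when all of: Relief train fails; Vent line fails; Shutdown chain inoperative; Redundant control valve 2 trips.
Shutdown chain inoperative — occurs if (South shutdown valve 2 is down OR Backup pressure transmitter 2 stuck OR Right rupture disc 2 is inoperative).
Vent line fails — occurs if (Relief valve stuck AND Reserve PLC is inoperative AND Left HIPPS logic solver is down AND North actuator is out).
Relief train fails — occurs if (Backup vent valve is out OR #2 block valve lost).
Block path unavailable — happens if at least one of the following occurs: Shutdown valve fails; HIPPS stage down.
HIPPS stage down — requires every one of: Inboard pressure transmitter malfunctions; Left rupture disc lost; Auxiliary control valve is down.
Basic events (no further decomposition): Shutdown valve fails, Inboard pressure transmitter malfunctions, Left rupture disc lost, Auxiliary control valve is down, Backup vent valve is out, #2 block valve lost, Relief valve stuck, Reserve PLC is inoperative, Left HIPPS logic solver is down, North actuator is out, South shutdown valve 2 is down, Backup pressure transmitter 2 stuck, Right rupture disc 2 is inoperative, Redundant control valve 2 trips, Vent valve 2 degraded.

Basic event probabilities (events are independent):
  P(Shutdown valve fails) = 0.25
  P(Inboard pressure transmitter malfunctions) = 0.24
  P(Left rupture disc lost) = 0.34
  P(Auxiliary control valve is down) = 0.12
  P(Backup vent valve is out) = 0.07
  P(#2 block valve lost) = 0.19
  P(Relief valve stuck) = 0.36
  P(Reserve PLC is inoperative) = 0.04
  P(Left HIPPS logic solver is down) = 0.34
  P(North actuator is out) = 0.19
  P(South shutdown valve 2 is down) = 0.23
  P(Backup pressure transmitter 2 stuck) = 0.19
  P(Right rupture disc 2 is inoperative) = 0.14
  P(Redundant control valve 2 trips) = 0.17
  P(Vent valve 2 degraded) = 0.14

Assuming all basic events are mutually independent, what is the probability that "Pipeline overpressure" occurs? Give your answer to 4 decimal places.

0.3613

P(HIPPS stage down) [AND] = 0.24 × 0.34 × 0.12 = 0.009792
P(Block path unavailable) [OR] = 1 − (1−0.25) × (1−0.009792) = 0.257344
P(Relief train fails) [OR] = 1 − (1−0.07) × (1−0.19) = 0.246700
P(Vent line fails) [AND] = 0.36 × 0.04 × 0.34 × 0.19 = 0.000930
P(Shutdown chain inoperative) [OR] = 1 − (1−0.23) × (1−0.19) × (1−0.14) = 0.463618
P(Control loop down) [AND] = 0.246700 × 0.000930 × 0.463618 × 0.17 = 0.000018
P(Pipeline overpressure) [OR] = 1 − (1−0.257344) × (1−0.000018) × (1−0.14) = 0.361327
Rounded to 4 decimal places: P(Pipeline overpressure) ≈ 0.3613.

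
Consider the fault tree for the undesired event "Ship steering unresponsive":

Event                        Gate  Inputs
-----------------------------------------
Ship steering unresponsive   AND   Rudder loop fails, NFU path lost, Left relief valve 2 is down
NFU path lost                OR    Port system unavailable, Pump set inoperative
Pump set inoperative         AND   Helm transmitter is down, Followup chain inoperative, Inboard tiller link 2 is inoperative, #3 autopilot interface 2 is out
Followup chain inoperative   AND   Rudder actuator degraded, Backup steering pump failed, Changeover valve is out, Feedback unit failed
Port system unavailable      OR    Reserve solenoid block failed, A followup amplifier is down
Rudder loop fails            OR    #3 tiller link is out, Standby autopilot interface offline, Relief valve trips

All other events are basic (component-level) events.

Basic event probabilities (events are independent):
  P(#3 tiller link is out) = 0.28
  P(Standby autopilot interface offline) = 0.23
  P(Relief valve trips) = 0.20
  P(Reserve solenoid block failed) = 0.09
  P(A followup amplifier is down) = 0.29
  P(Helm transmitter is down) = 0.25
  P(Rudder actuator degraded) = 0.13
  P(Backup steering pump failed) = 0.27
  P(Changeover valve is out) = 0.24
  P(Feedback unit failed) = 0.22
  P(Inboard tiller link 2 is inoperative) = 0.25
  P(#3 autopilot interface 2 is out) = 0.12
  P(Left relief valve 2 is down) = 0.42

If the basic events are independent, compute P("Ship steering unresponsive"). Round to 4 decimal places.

P(Rudder loop fails) [OR] = 1 − (1−0.28) × (1−0.23) × (1−0.20) = 0.556480
P(Port system unavailable) [OR] = 1 − (1−0.09) × (1−0.29) = 0.353900
P(Followup chain inoperative) [AND] = 0.13 × 0.27 × 0.24 × 0.22 = 0.001853
P(Pump set inoperative) [AND] = 0.25 × 0.001853 × 0.25 × 0.12 = 0.000014
P(NFU path lost) [OR] = 1 − (1−0.353900) × (1−0.000014) = 0.353909
P(Ship steering unresponsive) [AND] = 0.556480 × 0.353909 × 0.42 = 0.082716
Rounded to 4 decimal places: P(Ship steering unresponsive) ≈ 0.0827.

0.0827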